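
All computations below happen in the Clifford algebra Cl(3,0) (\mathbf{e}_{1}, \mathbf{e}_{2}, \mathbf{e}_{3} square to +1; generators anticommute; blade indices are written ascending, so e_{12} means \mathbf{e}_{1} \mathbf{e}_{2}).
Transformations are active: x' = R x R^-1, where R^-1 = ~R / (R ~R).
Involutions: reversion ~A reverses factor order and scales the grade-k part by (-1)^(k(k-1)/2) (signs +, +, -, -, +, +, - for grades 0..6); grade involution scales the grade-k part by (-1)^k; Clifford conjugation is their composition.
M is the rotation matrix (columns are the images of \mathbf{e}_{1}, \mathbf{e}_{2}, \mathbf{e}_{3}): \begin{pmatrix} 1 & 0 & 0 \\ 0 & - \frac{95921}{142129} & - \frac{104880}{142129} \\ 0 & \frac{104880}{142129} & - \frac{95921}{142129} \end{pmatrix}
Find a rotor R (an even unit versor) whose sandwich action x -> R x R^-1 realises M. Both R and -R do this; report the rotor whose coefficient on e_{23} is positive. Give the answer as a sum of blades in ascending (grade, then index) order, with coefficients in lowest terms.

Method: write R = a + b12*e_{12} + b13*e_{13} + b23*e_{23} with a^2 + b12^2 + b13^2 + b23^2 = 1 (so R^-1 = ~R). Expanding the columns R e_j ~R gives tr M = 4a^2 - 1 and, from the antisymmetric part, M21 - M12 = -4a*b12, M13 - M31 = 4a*b13, M32 - M23 = -4a*b23.
Here tr M = -\frac{49713}{142129}, so a^2 = (1 + tr M)/4 = \frac{23104}{142129} and a = ±\frac{152}{377}. Taking a = \frac{152}{377}: M21 - M12 = 0, M13 - M31 = 0, M32 - M23 = \frac{209760}{142129}, giving b12 = 0, b13 = 0, b23 = -\frac{345}{377}, i.e. R = \frac{152}{377} - \frac{345}{377} e_{23}.
Its e_{23} coefficient is negative, so report the other preimage -R.
Answer: -\frac{152}{377} + \frac{345}{377} e_{23}. Sheet selection: the two-to-one cover makes ±R indistinguishable at the matrix level (trace -\frac{49713}{142129}), so uniqueness comes from the required sign on e_{23}.


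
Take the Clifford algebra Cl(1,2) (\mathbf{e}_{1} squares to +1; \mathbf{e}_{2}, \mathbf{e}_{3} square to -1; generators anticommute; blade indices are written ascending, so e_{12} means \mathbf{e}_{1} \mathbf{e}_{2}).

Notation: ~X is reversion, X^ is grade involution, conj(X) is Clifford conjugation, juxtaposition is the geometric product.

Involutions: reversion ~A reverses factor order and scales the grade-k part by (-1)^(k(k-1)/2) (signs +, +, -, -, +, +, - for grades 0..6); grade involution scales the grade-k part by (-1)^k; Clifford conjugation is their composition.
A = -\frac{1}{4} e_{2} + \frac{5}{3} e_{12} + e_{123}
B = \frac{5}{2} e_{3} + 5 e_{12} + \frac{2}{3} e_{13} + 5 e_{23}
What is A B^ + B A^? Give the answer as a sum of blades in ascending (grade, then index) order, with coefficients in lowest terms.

first term: \frac{25}{3} - \frac{25}{4} e_{1} - \frac{2}{3} e_{2} + \frac{25}{4} e_{3} + \frac{5}{2} e_{12} - \frac{25}{3} e_{13} - \frac{35}{72} e_{23} - 4 e_{123}
second term: \frac{25}{3} + \frac{15}{4} e_{1} + \frac{2}{3} e_{2} - \frac{15}{4} e_{3} + \frac{5}{2} e_{12} + \frac{25}{3} e_{13} + \frac{35}{72} e_{23} + 4 e_{123}
Answer: \frac{50}{3} - \frac{5}{2} e_{1} + \frac{5}{2} e_{3} + 5 e_{12}


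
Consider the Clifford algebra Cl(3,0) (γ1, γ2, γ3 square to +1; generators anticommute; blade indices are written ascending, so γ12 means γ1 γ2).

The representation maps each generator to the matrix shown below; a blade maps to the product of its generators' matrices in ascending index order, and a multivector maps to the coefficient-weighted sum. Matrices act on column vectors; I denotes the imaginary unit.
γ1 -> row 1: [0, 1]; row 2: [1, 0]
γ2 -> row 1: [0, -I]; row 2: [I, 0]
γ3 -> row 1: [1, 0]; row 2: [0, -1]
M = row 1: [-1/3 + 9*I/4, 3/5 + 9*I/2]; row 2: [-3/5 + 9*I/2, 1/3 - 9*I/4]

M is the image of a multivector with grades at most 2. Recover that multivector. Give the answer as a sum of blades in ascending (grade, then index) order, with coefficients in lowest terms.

Method: 1, rho(γ1), rho(γ2), rho(γ3) form a trace-orthogonal basis of the 2x2 complex matrices (tr(X Y) = 2 if X = Y, else 0), so M = m0*1 + m1*rho(γ1) + m2*rho(γ2) + m3*rho(γ3) with m0 = tr(M)/2 = 0, m1 = tr(M rho(γ1))/2 = 9*I/2, m2 = tr(M rho(γ2))/2 = 3*I/5, m3 = tr(M rho(γ3))/2 = -1/3 + 9*I/4.
Multiplying table entries, the bivector images are rho(γ12) = I*rho(γ3), rho(γ13) = -I*rho(γ2), rho(γ23) = I*rho(γ1); with real blade coefficients the real parts of m0..m3 are the coefficients of 1, γ1, γ2, γ3 and the imaginary parts give the bivectors (γ23: Im m1, γ13: -Im m2, γ12: Im m3).
Answer: -1/3*γ3 + 9/4*γ12 - 3/5*γ13 + 9/2*γ23


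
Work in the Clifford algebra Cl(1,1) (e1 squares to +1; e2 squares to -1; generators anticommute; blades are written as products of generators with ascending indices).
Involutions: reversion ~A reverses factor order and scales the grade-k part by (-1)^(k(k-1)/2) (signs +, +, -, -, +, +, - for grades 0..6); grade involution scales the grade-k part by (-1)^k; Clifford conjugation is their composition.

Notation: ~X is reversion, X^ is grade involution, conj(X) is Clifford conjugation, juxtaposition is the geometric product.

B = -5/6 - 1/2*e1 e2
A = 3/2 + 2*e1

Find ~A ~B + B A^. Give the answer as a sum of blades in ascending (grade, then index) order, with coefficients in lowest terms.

first term: -5/4 - 5/3*e1 + e2 + 3/4*e1 e2
second term: -5/4 + 5/3*e1 - e2 - 3/4*e1 e2
Answer: -5/2


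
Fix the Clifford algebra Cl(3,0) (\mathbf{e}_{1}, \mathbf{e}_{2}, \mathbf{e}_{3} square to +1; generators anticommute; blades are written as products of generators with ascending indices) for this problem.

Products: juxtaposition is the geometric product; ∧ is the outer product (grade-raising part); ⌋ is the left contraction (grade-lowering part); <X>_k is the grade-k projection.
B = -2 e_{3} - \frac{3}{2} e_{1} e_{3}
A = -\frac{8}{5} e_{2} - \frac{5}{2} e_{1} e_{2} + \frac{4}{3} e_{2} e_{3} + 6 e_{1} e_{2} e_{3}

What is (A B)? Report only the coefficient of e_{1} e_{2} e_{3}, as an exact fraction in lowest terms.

step 1: -\frac{35}{3} e_{2} - 14 e_{1} e_{2} - \frac{11}{20} e_{2} e_{3} + \frac{13}{5} e_{1} e_{2} e_{3}
Answer: \frac{13}{5}


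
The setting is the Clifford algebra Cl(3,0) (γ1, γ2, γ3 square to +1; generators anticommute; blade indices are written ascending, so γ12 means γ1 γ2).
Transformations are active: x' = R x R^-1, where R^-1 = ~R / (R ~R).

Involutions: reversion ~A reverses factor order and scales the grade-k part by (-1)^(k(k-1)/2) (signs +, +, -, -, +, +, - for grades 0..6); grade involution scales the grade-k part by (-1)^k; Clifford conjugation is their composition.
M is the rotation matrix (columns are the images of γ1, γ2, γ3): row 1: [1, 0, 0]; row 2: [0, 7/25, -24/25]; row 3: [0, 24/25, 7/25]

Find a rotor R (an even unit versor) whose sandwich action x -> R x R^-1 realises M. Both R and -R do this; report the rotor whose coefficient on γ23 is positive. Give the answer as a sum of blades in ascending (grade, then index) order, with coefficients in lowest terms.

Method: write R = a + b12*γ12 + b13*γ13 + b23*γ23 with a^2 + b12^2 + b13^2 + b23^2 = 1 (so R^-1 = ~R). Expanding the columns R e_j ~R gives tr M = 4a^2 - 1 and, from the antisymmetric part, M21 - M12 = -4a*b12, M13 - M31 = 4a*b13, M32 - M23 = -4a*b23.
Here tr M = 39/25, so a^2 = (1 + tr M)/4 = 16/25 and a = ±4/5. Taking a = 4/5: M21 - M12 = 0, M13 - M31 = 0, M32 - M23 = 48/25, giving b12 = 0, b13 = 0, b23 = -3/5, i.e. R = 4/5 - 3/5*γ23.
Its γ23 coefficient is negative, so report the other preimage -R.
Answer: -4/5 + 3/5*γ23. Key observation: the double cover Spin(3) -> SO(3) sends R and -R to the same matrix (trace 39/25 here), so the stated sign of the γ23 coefficient is what selects one sheet.


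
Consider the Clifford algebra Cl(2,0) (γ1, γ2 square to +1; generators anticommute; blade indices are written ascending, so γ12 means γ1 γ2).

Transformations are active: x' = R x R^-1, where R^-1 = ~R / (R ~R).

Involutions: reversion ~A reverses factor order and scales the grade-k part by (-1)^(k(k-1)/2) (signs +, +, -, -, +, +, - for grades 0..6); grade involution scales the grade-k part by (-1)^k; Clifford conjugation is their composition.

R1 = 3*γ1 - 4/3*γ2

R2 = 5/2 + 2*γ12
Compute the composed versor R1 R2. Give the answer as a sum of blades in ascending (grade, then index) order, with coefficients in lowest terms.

Distribute over the terms of R1 (each basis-blade product reordered to ascending indices, repeated generators contracted through their squares):
(3*γ1) R2 = 15/2*γ1 + 6*γ2
(-4/3*γ2) R2 = 8/3*γ1 - 10/3*γ2
Summing the partial products and collecting blades:
Answer: 61/6*γ1 + 8/3*γ2


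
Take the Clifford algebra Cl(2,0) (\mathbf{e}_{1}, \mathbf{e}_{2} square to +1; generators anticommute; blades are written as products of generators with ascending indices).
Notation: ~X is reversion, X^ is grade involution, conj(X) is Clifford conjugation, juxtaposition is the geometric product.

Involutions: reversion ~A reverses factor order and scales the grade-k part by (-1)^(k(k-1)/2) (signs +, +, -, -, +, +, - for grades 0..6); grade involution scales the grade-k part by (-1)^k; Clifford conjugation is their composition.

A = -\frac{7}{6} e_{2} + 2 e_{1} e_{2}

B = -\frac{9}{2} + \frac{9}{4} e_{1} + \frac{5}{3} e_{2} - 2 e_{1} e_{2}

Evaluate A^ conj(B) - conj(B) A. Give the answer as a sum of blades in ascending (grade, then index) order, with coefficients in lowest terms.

first term: -\frac{107}{18} - \frac{17}{3} e_{1} - \frac{3}{4} e_{2} - \frac{51}{8} e_{1} e_{2}
second term: -\frac{37}{18} + e_{1} + \frac{3}{4} e_{2} - \frac{51}{8} e_{1} e_{2}
Answer: -\frac{35}{9} - \frac{20}{3} e_{1} - \frac{3}{2} e_{2}


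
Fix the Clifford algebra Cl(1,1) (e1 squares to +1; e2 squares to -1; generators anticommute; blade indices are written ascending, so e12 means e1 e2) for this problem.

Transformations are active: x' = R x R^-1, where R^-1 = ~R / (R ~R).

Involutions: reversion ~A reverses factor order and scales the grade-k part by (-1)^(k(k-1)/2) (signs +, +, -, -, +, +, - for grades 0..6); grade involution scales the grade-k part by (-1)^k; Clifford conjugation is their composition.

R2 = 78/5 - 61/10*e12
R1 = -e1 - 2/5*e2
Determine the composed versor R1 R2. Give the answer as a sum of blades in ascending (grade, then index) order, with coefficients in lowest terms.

Distribute over the terms of R1 (each basis-blade product reordered to ascending indices, repeated generators contracted through their squares):
(-e1) R2 = -78/5*e1 + 61/10*e2
(-2/5*e2) R2 = 61/25*e1 - 156/25*e2
Summing the partial products and collecting blades:
Answer: -329/25*e1 - 7/50*e2


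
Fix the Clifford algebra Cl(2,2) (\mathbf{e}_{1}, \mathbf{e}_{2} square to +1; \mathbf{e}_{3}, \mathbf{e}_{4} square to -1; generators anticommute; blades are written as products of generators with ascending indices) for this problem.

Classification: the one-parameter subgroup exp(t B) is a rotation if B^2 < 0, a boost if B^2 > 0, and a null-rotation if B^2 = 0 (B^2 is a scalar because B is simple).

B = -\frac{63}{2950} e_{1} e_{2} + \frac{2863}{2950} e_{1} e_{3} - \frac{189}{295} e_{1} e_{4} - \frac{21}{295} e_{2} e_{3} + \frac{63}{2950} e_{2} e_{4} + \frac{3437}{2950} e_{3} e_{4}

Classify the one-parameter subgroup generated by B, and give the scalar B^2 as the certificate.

B^2 term by term: the squares give (-\frac{63}{2950})^2*(e_{1} e_{2})^2 + (\frac{2863}{2950})^2*(e_{1} e_{3})^2 + (-\frac{189}{295})^2*(e_{1} e_{4})^2 + (-\frac{21}{295})^2*(e_{2} e_{3})^2 + (\frac{63}{2950})^2*(e_{2} e_{4})^2 + (\frac{3437}{2950})^2*(e_{3} e_{4})^2 = \frac{3969}{8702500}*(-1) + \frac{8196769}{8702500}*(+1) + \frac{35721}{87025}*(+1) + \frac{441}{87025}*(+1) + \frac{3969}{8702500}*(+1) + \frac{11812969}{8702500}*(-1) = 0 (each basis 2-blade squares to minus the product of its generators' squares); cross terms between blades sharing an index anticommute and cancel; the commuting (index-disjoint) pairs give grade-4 terms 2*c*c'*(blade product), which cancel blade by blade — e_{1} e_{2} e_{3} e_{4}: -\frac{216531}{4351250} - \frac{180369}{4351250} + \frac{7938}{87025} = 0 — confirming B is simple. So B^2 = 0.
Answer: null-rotation, certificate B^2 = 0. Check the certificate: B^2 = 0, and that sign is decisive whatever form B takes.


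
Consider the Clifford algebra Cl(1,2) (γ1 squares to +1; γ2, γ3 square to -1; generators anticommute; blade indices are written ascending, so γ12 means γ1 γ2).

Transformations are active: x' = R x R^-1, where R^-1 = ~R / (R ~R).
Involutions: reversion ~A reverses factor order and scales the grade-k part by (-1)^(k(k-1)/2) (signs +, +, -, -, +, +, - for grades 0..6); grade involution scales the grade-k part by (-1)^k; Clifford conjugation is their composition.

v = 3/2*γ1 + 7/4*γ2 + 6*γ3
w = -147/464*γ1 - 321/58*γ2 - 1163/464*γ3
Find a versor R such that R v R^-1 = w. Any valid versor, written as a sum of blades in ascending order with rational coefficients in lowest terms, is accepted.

The midline construction: v and w both square to -589/16, so reflecting in their sum 549/464*γ1 - 439/116*γ2 + 1621/464*γ3 exchanges them.
Answer: 549/464*γ1 - 439/116*γ2 + 1621/464*γ3


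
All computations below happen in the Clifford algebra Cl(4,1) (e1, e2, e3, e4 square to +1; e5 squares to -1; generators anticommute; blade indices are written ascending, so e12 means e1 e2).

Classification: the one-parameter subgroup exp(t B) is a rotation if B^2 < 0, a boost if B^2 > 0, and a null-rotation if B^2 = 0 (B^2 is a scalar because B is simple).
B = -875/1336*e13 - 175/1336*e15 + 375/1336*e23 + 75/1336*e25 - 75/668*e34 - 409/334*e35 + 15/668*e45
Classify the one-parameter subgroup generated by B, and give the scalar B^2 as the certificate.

B^2 term by term: the squares give (-875/1336)^2*(e13)^2 + (-175/1336)^2*(e15)^2 + (375/1336)^2*(e23)^2 + (75/1336)^2*(e25)^2 + (-75/668)^2*(e34)^2 + (-409/334)^2*(e35)^2 + (15/668)^2*(e45)^2 = 765625/1784896*(-1) + 30625/1784896*(+1) + 140625/1784896*(-1) + 5625/1784896*(+1) + 5625/446224*(-1) + 167281/111556*(+1) + 225/446224*(+1) = 1 (each basis 2-blade squares to minus the product of its generators' squares); cross terms between blades sharing an index anticommute and cancel; the commuting (index-disjoint) pairs give grade-4 terms 2*c*c'*(blade product), which cancel blade by blade — e1235: 65625/892448 - 65625/892448 = 0; e1345: -13125/446224 + 13125/446224 = 0; e2345: 5625/446224 - 5625/446224 = 0 — confirming B is simple. So B^2 = 1.
Answer: boost, certificate B^2 = 1. Check the certificate: B^2 = 1, and that sign is decisive whatever form B takes.


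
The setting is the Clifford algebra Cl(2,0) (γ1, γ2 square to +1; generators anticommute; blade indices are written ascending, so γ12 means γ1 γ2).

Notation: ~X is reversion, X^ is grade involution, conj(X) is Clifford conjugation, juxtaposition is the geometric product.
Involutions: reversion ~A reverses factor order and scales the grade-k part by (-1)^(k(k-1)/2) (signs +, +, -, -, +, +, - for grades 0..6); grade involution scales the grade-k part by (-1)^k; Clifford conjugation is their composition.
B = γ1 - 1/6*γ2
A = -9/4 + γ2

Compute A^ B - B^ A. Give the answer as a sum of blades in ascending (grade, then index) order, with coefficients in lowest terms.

first term: 1/6 - 9/4*γ1 + 3/8*γ2 + γ12
second term: 1/6 + 9/4*γ1 - 3/8*γ2 - γ12
Answer: -9/2*γ1 + 3/4*γ2 + 2*γ12


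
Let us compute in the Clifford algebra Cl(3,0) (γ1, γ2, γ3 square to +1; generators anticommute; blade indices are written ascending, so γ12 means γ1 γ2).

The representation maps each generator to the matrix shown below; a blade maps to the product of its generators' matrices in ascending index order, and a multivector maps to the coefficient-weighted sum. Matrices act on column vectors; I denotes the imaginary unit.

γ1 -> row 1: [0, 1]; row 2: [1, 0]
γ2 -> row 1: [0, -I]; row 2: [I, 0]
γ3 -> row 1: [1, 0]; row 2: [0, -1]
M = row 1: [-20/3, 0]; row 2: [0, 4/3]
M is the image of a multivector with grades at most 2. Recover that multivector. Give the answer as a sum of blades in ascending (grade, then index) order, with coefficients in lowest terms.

Method: 1, rho(γ1), rho(γ2), rho(γ3) form a trace-orthogonal basis of the 2x2 complex matrices (tr(X Y) = 2 if X = Y, else 0), so M = m0*1 + m1*rho(γ1) + m2*rho(γ2) + m3*rho(γ3) with m0 = tr(M)/2 = -8/3, m1 = tr(M rho(γ1))/2 = 0, m2 = tr(M rho(γ2))/2 = 0, m3 = tr(M rho(γ3))/2 = -4.
Multiplying table entries, the bivector images are rho(γ12) = I*rho(γ3), rho(γ13) = -I*rho(γ2), rho(γ23) = I*rho(γ1); with real blade coefficients the real parts of m0..m3 are the coefficients of 1, γ1, γ2, γ3 and the imaginary parts give the bivectors (γ23: Im m1, γ13: -Im m2, γ12: Im m3).
Answer: -8/3 - 4*γ3


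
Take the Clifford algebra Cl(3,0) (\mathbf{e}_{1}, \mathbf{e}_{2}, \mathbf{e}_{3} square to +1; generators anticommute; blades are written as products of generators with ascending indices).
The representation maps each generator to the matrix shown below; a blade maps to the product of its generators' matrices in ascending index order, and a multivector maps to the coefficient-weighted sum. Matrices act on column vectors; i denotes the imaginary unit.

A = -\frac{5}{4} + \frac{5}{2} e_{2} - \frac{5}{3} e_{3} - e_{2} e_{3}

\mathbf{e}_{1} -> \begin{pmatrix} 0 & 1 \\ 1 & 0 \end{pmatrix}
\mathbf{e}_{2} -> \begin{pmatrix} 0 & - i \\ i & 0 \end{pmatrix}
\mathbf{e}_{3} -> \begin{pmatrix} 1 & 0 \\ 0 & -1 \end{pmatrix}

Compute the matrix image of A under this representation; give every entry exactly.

Bivector images (products of the table entries): rho(e_{2} e_{3}) = rho(\mathbf{e}_{2})rho(\mathbf{e}_{3}) = \begin{pmatrix} 0 & i \\ i & 0 \end{pmatrix}.
M = (-\frac{5}{4})*1 + (\frac{5}{2})*rho(e_{2}) + (-\frac{5}{3})*rho(e_{3}) + (-1)*rho(e_{2} e_{3}), summed entrywise (1 is the identity matrix):
Answer: \begin{pmatrix} - \frac{35}{12} & - \frac{7 i}{2} \\ \frac{3 i}{2} & \frac{5}{12} \end{pmatrix}


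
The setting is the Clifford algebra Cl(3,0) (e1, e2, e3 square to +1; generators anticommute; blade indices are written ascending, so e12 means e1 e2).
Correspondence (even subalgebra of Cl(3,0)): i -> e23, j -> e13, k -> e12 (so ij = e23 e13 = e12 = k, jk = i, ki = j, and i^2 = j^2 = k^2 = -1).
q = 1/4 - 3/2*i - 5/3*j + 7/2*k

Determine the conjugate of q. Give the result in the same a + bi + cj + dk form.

In blades: q = 1/4 + 7/2*e12 - 5/3*e13 - 3/2*e23.
Quaternion conjugation is reversion on the even subalgebra: the scalar is fixed and every grade-2 blade flips sign, giving 1/4 - 7/2*e12 + 5/3*e13 + 3/2*e23; translating back:
Answer: 1/4 + 3/2*i + 5/3*j - 7/2*k


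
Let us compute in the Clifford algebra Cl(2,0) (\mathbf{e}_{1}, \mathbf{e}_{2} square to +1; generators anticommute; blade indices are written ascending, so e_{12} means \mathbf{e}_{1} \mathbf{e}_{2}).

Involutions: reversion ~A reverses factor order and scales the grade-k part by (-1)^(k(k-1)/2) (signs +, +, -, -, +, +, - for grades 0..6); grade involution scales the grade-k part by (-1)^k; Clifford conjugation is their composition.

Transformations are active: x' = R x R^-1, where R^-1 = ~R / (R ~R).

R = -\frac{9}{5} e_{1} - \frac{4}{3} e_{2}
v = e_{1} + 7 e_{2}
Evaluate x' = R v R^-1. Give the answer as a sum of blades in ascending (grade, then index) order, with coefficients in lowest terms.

~R = -\frac{9}{5} e_{1} - \frac{4}{3} e_{2}, and R ~R = \frac{1129}{225}, so R^-1 = ~R / (\frac{1129}{225}).
R v = -\frac{167}{15} - \frac{169}{15} e_{12}
Answer: \frac{7889}{1129} e_{1} - \frac{1223}{1129} e_{2}


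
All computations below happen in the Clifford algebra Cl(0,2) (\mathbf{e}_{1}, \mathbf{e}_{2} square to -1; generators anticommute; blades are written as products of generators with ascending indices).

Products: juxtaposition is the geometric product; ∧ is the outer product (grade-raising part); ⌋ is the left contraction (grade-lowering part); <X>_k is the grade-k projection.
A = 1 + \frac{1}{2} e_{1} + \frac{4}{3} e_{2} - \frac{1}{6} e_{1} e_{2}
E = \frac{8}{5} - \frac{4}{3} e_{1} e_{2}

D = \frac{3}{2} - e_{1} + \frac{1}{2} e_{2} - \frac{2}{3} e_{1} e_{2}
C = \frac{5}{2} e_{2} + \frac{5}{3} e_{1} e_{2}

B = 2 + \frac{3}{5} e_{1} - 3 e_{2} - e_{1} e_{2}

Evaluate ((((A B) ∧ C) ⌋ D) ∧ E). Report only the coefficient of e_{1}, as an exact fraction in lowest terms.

step 1: \frac{83}{15} - \frac{7}{30} e_{1} + \frac{1}{15} e_{2} - \frac{109}{30} e_{1} e_{2}
step 2: \frac{83}{6} e_{2} + \frac{311}{36} e_{1} e_{2}
step 3: -\frac{125}{108} - \frac{83}{9} e_{1}
step 4: -\frac{50}{27} - \frac{664}{45} e_{1} + \frac{125}{81} e_{1} e_{2}
Answer: -\frac{664}{45}


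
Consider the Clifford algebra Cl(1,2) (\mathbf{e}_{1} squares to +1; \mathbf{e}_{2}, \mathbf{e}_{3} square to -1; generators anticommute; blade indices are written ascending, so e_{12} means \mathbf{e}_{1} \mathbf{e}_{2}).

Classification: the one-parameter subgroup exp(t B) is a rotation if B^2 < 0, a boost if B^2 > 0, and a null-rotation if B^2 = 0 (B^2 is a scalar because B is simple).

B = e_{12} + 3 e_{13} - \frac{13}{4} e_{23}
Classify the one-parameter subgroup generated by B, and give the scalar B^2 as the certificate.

B^2 term by term: the squares give (1)^2*(e_{12})^2 + (3)^2*(e_{13})^2 + (-\frac{13}{4})^2*(e_{23})^2 = 1*(+1) + 9*(+1) + \frac{169}{16}*(-1) = -\frac{9}{16} (each basis 2-blade squares to minus the product of its generators' squares); cross terms between blades sharing an index anticommute and cancel. So B^2 = -\frac{9}{16}.
Answer: rotation, certificate B^2 = -\frac{9}{16}. One invariant decides it: the square -\frac{9}{16} survives every conjugation, and its sign is exactly the classification.


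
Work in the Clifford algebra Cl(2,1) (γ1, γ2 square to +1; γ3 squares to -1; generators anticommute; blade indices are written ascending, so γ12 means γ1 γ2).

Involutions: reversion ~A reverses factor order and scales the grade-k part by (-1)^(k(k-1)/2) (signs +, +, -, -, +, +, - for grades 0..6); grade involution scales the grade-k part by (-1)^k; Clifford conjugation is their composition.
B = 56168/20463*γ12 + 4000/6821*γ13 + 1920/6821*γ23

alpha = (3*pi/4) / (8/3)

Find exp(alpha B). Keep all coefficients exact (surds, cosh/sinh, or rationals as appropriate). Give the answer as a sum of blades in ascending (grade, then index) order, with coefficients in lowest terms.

B^2 term by term: the squares give (56168/20463)^2*(γ12)^2 + (4000/6821)^2*(γ13)^2 + (1920/6821)^2*(γ23)^2 = 3154844224/418734369*(-1) + 16000000/46526041*(+1) + 3686400/46526041*(+1) = -64/9 (each basis 2-blade squares to minus the product of its generators' squares); cross terms between blades sharing an index anticommute and cancel. So B^2 = -64/9.
B^2 = -64/9 — B^2 < 0, so the exponential closes trigonometrically: l = 8/3, alpha*l = 3*pi/4, so exp(alpha B) = cos(3*pi/4) + (sin(3*pi/4)/(8/3))*B = -sqrt(2)/2 + (3*sqrt(2)/16)*B.
Answer: -sqrt(2)/2 + 7021*sqrt(2)/13642*γ12 + 750*sqrt(2)/6821*γ13 + 360*sqrt(2)/6821*γ23


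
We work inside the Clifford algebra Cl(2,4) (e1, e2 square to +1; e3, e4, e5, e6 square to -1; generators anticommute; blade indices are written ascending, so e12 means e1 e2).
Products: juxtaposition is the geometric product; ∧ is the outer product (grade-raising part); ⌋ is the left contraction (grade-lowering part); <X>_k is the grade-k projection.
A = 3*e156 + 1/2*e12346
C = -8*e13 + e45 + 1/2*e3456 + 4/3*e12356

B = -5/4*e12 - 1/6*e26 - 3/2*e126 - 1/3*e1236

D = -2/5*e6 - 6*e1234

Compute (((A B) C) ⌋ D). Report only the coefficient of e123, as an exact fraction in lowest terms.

step 1: 1/6*e4 + 9/2*e25 - 3/4*e34 + 1/2*e125 - 1/12*e134 + e235 - 15/4*e256 + 5/8*e346
step 2: 2/3*e4 - 23/48*e5 - 5*e13 + 6*e14 + 4/3*e16 + 9/2*e24 + 3/4*e35 - 2/3*e36 + 3/8*e56 + 1/2*e124 + 8*e125 - 4/3*e134 + 1/12*e135 - 6*e136 - 5*e146 + 1/24*e156 + 23/8*e234 + 4*e235 - 13/4*e246 - 13/24*e356 + 36*e1235 - 5/6*e1245 - 9/4*e2346 - 1/9*e2456 - 1/4*e12346 - 30*e12356 - e12456 - 2/9*e123456
step 3: -69/4*e1 - 8*e2 + 3*e3 + 27*e13 - 36*e23 - 30*e24 - 4*e123
Answer: -4


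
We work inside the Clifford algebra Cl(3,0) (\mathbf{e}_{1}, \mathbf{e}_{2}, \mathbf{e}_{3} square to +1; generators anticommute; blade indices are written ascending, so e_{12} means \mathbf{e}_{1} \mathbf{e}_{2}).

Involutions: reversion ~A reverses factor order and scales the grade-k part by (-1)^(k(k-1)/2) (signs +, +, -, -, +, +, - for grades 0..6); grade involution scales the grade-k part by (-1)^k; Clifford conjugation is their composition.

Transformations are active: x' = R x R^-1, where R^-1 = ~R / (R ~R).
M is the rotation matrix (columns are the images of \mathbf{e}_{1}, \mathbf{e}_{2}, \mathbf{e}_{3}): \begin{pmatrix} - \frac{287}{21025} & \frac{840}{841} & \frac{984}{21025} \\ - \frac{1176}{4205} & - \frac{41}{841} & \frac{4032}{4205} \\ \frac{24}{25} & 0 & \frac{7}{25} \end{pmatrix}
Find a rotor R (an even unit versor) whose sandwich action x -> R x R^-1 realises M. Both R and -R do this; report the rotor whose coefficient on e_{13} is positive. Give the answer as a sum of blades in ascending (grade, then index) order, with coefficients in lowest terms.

Method: write R = a + b12*e_{12} + b13*e_{13} + b23*e_{23} with a^2 + b12^2 + b13^2 + b23^2 = 1 (so R^-1 = ~R). Expanding the columns R e_j ~R gives tr M = 4a^2 - 1 and, from the antisymmetric part, M21 - M12 = -4a*b12, M13 - M31 = 4a*b13, M32 - M23 = -4a*b23.
Here tr M = \frac{183}{841}, so a^2 = (1 + tr M)/4 = \frac{256}{841} and a = ±\frac{16}{29}. Taking a = \frac{16}{29}: M21 - M12 = -\frac{5376}{4205}, M13 - M31 = -\frac{768}{841}, M32 - M23 = -\frac{4032}{4205}, giving b12 = \frac{84}{145}, b13 = -\frac{12}{29}, b23 = \frac{63}{145}, i.e. R = \frac{16}{29} + \frac{84}{145} e_{12} - \frac{12}{29} e_{13} + \frac{63}{145} e_{23}.
Its e_{13} coefficient is negative, so report the other preimage -R.
Answer: -\frac{16}{29} - \frac{84}{145} e_{12} + \frac{12}{29} e_{13} - \frac{63}{145} e_{23}. Recall the cover is two-to-one: with M of trace \frac{183}{841}, both preimages act alike, and the stated e_{13} sign chooses the sheet.


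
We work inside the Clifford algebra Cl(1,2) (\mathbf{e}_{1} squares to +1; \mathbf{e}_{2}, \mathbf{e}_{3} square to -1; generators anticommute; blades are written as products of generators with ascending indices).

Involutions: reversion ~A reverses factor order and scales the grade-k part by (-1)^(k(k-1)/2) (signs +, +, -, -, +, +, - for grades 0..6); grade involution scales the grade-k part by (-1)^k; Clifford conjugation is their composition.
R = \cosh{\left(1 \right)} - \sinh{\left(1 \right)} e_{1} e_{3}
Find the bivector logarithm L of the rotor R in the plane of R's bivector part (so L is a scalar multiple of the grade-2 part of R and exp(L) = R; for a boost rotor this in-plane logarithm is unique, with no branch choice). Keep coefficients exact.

The scalar part of R is \cosh{\left(1 \right)}, which fixes the rapidity magnitude through cosh (cosh is even, so it cannot fix the sign — the bivector part carries that); dividing the bivector part by sinh of the rapidity gives the plane, and L = rapidity * plane, where the joint sign ambiguity of (rapidity, plane) cancels in the product.
Concretely: cosh(rapidity) = \cosh{\left(1 \right)} gives rapidity = ±1, and since rapidity/sinh(rapidity) is even the sign is immaterial: L = (rapidity/sinh(rapidity)) * <R>_2 = (\frac{1}{\sinh{\left(1 \right)}}) * <R>_2.
Answer: -e_{1} e_{3}


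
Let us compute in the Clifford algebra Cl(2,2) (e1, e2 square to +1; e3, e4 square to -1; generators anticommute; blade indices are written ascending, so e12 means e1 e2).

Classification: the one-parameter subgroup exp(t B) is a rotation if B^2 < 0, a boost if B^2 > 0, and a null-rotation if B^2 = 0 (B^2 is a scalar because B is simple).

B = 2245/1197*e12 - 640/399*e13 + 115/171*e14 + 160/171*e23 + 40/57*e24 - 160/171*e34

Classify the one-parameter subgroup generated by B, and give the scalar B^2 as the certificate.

B^2 term by term: the squares give (2245/1197)^2*(e12)^2 + (-640/399)^2*(e13)^2 + (115/171)^2*(e14)^2 + (160/171)^2*(e23)^2 + (40/57)^2*(e24)^2 + (-160/171)^2*(e34)^2 = 5040025/1432809*(-1) + 409600/159201*(+1) + 13225/29241*(+1) + 25600/29241*(+1) + 1600/3249*(+1) + 25600/29241*(-1) = 0 (each basis 2-blade squares to minus the product of its generators' squares); cross terms between blades sharing an index anticommute and cancel; the commuting (index-disjoint) pairs give grade-4 terms 2*c*c'*(blade product), which cancel blade by blade — e1234: -718400/204687 + 51200/22743 + 36800/29241 = 0 — confirming B is simple. So B^2 = 0.
Answer: null-rotation, certificate B^2 = 0. The class reads off the invariant scalar 0 directly.


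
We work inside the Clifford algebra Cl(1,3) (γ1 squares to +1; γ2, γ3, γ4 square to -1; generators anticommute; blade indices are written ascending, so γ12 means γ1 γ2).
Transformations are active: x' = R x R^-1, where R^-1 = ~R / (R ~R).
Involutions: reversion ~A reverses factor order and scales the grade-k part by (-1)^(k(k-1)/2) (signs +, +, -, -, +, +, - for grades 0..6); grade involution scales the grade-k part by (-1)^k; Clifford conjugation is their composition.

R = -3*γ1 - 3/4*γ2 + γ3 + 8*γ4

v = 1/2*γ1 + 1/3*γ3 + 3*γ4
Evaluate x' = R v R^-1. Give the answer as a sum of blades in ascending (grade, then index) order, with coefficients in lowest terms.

~R = -3*γ1 - 3/4*γ2 + γ3 + 8*γ4, and R ~R = -905/16, so R^-1 = ~R / (-905/16).
R v = -155/6 + 3/8*γ12 - 3/2*γ13 - 13*γ14 - 1/4*γ23 - 9/4*γ24 + 1/3*γ34
Answer: -1173/362*γ1 - 124/181*γ2 + 105/181*γ3 + 2339/543*γ4


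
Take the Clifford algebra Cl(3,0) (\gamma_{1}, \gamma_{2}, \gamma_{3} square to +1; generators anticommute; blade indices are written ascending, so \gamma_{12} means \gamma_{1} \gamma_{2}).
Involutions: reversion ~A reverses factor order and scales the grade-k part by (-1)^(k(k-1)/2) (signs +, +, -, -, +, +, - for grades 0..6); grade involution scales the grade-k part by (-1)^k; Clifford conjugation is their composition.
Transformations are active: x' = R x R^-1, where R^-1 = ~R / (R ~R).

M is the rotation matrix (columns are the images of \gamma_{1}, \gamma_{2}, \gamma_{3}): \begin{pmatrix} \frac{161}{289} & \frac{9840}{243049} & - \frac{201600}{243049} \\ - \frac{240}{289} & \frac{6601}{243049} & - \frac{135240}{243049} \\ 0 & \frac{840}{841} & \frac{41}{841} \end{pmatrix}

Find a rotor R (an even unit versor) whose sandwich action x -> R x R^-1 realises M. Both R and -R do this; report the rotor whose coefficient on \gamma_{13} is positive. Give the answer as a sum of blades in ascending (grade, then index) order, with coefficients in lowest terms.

Method: write R = a + b12*\gamma_{12} + b13*\gamma_{13} + b23*\gamma_{23} with a^2 + b12^2 + b13^2 + b23^2 = 1 (so R^-1 = ~R). Expanding the columns R e_j ~R gives tr M = 4a^2 - 1 and, from the antisymmetric part, M21 - M12 = -4a*b12, M13 - M31 = 4a*b13, M32 - M23 = -4a*b23.
Here tr M = \frac{153851}{243049}, so a^2 = (1 + tr M)/4 = \frac{99225}{243049} and a = ±\frac{315}{493}. Taking a = \frac{315}{493}: M21 - M12 = -\frac{211680}{243049}, M13 - M31 = -\frac{201600}{243049}, M32 - M23 = \frac{378000}{243049}, giving b12 = \frac{168}{493}, b13 = -\frac{160}{493}, b23 = -\frac{300}{493}, i.e. R = \frac{315}{493} + \frac{168}{493} \gamma_{12} - \frac{160}{493} \gamma_{13} - \frac{300}{493} \gamma_{23}.
Its \gamma_{13} coefficient is negative, so report the other preimage -R.
Answer: -\frac{315}{493} - \frac{168}{493} \gamma_{12} + \frac{160}{493} \gamma_{13} + \frac{300}{493} \gamma_{23}. Sheet selection: the two-to-one cover makes ±R indistinguishable at the matrix level (trace \frac{153851}{243049}), so uniqueness comes from the required sign on \gamma_{13}.


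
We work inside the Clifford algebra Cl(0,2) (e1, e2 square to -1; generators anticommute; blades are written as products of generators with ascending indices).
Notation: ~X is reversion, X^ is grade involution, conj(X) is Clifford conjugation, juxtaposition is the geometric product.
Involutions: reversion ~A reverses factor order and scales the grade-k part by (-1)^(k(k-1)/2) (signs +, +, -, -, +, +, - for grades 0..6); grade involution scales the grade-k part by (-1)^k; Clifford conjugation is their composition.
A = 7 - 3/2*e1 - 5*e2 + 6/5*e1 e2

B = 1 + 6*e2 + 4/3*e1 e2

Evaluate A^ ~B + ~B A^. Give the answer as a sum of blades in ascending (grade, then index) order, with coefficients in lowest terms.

first term: -107/5 - 371/30*e1 + 49*e2 + 13/15*e1 e2
second term: -107/5 + 461/30*e1 + 45*e2 - 257/15*e1 e2
Answer: -214/5 + 3*e1 + 94*e2 - 244/15*e1 e2


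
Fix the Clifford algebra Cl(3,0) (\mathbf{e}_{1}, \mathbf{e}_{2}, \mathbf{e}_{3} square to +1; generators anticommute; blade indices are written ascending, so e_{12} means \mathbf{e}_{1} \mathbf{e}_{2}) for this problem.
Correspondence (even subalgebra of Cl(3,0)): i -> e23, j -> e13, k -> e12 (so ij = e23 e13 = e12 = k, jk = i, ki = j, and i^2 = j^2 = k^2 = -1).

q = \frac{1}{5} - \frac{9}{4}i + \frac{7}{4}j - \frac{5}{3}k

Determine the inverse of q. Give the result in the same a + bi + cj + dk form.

In blades: q = \frac{1}{5} - \frac{5}{3} e_{12} + \frac{7}{4} e_{13} - \frac{9}{4} e_{23}.
With qbar = \frac{1}{5} + \frac{5}{3} e_{12} - \frac{7}{4} e_{13} + \frac{9}{4} e_{23} (scalar fixed, mapped units negated), q qbar = \frac{19697}{1800} (the sum of squared coefficients), so q^-1 = qbar / (\frac{19697}{1800}) = \frac{360}{19697} + \frac{3000}{19697} e_{12} - \frac{3150}{19697} e_{13} + \frac{4050}{19697} e_{23}; translating back:
Answer: \frac{360}{19697} + \frac{4050}{19697}i - \frac{3150}{19697}j + \frac{3000}{19697}k


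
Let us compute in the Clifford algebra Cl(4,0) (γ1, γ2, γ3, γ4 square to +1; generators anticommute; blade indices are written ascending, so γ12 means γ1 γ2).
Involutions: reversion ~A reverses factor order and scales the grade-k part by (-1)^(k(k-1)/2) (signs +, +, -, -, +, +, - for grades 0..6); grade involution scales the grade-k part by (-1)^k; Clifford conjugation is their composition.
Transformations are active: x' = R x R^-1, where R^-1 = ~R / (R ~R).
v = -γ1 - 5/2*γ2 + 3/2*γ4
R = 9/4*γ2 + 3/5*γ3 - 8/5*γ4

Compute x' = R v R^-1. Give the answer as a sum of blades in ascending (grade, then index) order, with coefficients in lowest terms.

~R = 9/4*γ2 + 3/5*γ3 - 8/5*γ4, and R ~R = 3193/400, so R^-1 = ~R / (3193/400).
R v = -321/40 + 9/4*γ12 + 3/5*γ13 - 8/5*γ14 + 3/2*γ23 - 5/8*γ24 + 9/10*γ34
Answer: γ1 - 12925/6386*γ2 - 3852/3193*γ3 + 10965/6386*γ4


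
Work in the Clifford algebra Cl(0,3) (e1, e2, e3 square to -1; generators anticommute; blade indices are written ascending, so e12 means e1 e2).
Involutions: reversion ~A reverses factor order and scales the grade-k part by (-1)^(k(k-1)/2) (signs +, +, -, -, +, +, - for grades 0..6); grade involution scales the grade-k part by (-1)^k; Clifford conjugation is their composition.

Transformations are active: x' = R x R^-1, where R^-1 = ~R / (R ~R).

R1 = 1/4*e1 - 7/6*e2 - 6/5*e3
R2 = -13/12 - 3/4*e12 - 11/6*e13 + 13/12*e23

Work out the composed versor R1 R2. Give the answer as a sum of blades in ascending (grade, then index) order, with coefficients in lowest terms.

Distribute over the terms of R1 (each basis-blade product reordered to ascending indices, repeated generators contracted through their squares):
(1/4*e1) R2 = -13/48*e1 + 3/16*e2 + 11/24*e3 + 13/48*e123
(-7/6*e2) R2 = 7/8*e1 + 91/72*e2 + 91/72*e3 - 77/36*e123
(-6/5*e3) R2 = 11/5*e1 - 13/10*e2 + 13/10*e3 + 9/10*e123
Summing the partial products and collecting blades:
Answer: 673/240*e1 + 109/720*e2 + 136/45*e3 - 697/720*e123


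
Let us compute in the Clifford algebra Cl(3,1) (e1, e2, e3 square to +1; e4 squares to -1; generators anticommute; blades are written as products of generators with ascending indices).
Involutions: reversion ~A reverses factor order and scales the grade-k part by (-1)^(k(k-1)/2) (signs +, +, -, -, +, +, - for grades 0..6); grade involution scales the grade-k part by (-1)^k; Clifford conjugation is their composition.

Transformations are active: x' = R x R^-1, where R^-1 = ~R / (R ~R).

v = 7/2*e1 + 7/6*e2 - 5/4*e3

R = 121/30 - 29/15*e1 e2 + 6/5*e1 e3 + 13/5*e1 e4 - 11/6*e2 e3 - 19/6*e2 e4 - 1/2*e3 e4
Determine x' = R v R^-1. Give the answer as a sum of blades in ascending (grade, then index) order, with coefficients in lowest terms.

~R = 121/30 + 29/15*e1 e2 - 6/5*e1 e3 - 13/5*e1 e4 + 11/6*e2 e3 + 19/6*e2 e4 + 1/2*e3 e4, and R ~R = 1748/225, so R^-1 = ~R / (1748/225).
R v = 373/36*e1 + 991/72*e2 - 2557/360*e3 - 2171/360*e4 - 27/5*e1 e2 e3 - 847/60*e1 e2 e4 + 3/2*e1 e3 e4 - 109/24*e2 e3 e4
Answer: -7909/5244*e1 + 33279/6992*e2 + 6655/5244*e3 + 70715/20976*e4


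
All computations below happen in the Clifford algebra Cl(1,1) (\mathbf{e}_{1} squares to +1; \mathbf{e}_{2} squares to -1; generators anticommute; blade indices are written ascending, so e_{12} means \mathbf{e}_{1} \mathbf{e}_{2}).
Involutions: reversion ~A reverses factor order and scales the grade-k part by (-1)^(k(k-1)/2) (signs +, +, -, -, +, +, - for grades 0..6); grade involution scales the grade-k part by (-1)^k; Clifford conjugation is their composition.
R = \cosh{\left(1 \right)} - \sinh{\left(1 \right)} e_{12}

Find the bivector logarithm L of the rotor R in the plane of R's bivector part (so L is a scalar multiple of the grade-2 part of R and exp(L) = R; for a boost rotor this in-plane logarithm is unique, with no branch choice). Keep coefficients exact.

The scalar part of R is \cosh{\left(1 \right)}, so cosh pins the rapidity up to sign — the sign comes from the bivector part; dividing that part by sinh of the rapidity yields the plane, and the in-plane L = rapidity * plane is unique because the two sign choices cancel.
Concretely: cosh(rapidity) = \cosh{\left(1 \right)} gives rapidity = ±1, and since rapidity/sinh(rapidity) is even the sign is immaterial: L = (rapidity/sinh(rapidity)) * <R>_2 = (\frac{1}{\sinh{\left(1 \right)}}) * <R>_2.
Answer: -e_{12}


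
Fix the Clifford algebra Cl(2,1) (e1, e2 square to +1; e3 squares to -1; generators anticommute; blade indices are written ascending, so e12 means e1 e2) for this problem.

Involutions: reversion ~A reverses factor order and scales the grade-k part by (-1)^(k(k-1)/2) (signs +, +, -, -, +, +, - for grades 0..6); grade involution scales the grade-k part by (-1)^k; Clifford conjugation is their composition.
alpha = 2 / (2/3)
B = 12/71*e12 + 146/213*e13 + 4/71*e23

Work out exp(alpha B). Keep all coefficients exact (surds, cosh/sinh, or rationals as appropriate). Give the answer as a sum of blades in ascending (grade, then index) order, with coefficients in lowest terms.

B^2 term by term: the squares give (12/71)^2*(e12)^2 + (146/213)^2*(e13)^2 + (4/71)^2*(e23)^2 = 144/5041*(-1) + 21316/45369*(+1) + 16/5041*(+1) = 4/9 (each basis 2-blade squares to minus the product of its generators' squares); cross terms between blades sharing an index anticommute and cancel. So B^2 = 4/9.
B^2 = 4/9 — the series telescopes hyperbolically here: l = 2/3, alpha*l = 2, so exp(alpha B) = cosh(2) + (sinh(2)/(2/3))*B = cosh(2) + (3*sinh(2)/2)*B.
Answer: cosh(2) + 18*sinh(2)/71*e12 + 73*sinh(2)/71*e13 + 6*sinh(2)/71*e23


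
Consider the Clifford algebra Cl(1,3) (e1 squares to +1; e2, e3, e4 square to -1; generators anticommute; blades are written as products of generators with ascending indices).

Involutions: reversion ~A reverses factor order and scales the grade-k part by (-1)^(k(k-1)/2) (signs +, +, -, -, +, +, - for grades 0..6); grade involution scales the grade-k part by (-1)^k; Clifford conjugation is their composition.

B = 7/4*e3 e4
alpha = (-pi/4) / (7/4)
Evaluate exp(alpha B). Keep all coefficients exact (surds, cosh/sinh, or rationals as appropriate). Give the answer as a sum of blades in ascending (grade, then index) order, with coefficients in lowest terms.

B^2 = (7/4)^2*(e3 e4)^2 = 49/16*(-1) = -49/16 (a basis 2-blade squares to minus the product of its generators' squares).
B^2 = -49/16 — a negative square means the series sums to a rotation: l = 7/4, alpha*l = -pi/4, so exp(alpha B) = cos(-pi/4) + (sin(-pi/4)/(7/4))*B = sqrt(2)/2 + (-2*sqrt(2)/7)*B.
Answer: sqrt(2)/2 - sqrt(2)/2*e3 e4
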